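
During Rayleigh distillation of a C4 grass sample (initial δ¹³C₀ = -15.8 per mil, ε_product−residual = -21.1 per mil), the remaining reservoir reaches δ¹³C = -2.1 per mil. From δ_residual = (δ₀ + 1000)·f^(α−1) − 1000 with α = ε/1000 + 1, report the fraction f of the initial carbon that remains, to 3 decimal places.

0.519

α − 1 = ε/1000 = -0.0211
(δ_res + 1000)/(δ₀ + 1000) = (-2.1 + 1000)/(-15.8 + 1000) = 997.9/984.2 = 1.013920
f = 1.013920^(1/-0.0211) = exp(ln(1.013920)/-0.0211) = exp(0.01382/-0.0211)
f = exp(-0.6552) = 0.5194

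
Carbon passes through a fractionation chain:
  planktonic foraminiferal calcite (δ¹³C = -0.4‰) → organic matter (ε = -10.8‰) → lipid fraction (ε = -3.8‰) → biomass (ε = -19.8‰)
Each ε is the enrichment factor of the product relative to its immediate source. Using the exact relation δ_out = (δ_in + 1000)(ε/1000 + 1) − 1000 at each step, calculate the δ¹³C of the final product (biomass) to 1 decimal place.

-34.5‰

step 1: δ = (-0.40 + 1000)·(-10.8/1000 + 1) − 1000 = -11.20‰
step 2: δ = (-11.20 + 1000)·(-3.8/1000 + 1) − 1000 = -14.95‰
step 3: δ = (-14.95 + 1000)·(-19.8/1000 + 1) − 1000 = -34.46‰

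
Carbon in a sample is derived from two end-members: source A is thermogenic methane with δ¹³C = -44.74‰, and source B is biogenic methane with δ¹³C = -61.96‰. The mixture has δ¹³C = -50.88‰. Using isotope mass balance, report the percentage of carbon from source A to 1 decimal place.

δ_mix = f_A·δ_A + (1 − f_A)·δ_B  ⇒  f_A = (δ_mix − δ_B)/(δ_A − δ_B)
f_A = (-50.88 − (-61.96)) / (-44.74 − (-61.96))
f_A = 11.08 / 17.22 = 0.6434

64.3%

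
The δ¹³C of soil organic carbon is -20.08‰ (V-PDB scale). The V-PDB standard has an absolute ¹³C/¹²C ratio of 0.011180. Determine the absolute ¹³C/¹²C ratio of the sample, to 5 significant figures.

0.010956

R_sample = R_standard × (δ¹³C/1000 + 1)
R_sample = 0.011180 × (-20.08/1000 + 1) = 0.011180 × 0.979920
R_sample = 0.0109555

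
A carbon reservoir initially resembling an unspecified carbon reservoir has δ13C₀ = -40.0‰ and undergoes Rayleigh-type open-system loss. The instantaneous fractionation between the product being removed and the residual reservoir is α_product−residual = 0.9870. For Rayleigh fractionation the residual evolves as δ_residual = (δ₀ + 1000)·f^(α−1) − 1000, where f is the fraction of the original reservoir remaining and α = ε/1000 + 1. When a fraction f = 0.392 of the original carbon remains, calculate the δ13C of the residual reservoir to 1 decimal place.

Rayleigh residual: δ_res = (δ₀ + 1000)·f^(α−1) − 1000
α − 1 = -0.01300
f^(α−1) = 0.392^(-0.01300) = 1.012249
δ_res = (-40.0 + 1000) × 1.012249 − 1000 = 971.759 − 1000 = -28.24‰

-28.2‰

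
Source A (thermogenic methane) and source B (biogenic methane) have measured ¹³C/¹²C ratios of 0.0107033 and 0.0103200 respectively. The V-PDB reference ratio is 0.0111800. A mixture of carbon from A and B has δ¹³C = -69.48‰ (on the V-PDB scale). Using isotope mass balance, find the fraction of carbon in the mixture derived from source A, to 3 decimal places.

0.217

δ_A = (0.0107033/0.0111800 − 1)×1000 = (0.957361 − 1)×1000 = -42.639‰
δ_B = (0.0103200/0.0111800 − 1)×1000 = (0.923077 − 1)×1000 = -76.923‰
f_A = (δ_mix − δ_B)/(δ_A − δ_B) = (-69.48 − (-76.923))/(-42.639 − (-76.923))
f_A = 7.443 / 34.284 = 0.2171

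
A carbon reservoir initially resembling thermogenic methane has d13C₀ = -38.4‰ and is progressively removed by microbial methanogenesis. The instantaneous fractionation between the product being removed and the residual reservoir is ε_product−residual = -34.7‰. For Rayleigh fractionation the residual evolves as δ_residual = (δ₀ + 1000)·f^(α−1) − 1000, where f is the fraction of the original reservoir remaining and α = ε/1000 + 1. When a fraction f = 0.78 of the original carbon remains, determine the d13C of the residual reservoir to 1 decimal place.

-30.1‰

Rayleigh residual: δ_res = (δ₀ + 1000)·f^(α−1) − 1000
α = ε/1000 + 1 = 0.96530, so α − 1 = -0.03470
f^(α−1) = 0.78^(-0.03470) = 1.008659
δ_res = (-38.4 + 1000) × 1.008659 − 1000 = 969.926 − 1000 = -30.07‰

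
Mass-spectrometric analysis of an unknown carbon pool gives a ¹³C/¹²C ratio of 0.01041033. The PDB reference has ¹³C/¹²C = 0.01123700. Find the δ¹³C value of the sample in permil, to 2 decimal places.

-73.57 permil

δ¹³C = (R_sample / R_standard − 1) × 1000
R_sample / R_standard = 0.01041033 / 0.01123700 = 0.926433
δ¹³C = (0.926433 − 1) × 1000 = -73.567 permil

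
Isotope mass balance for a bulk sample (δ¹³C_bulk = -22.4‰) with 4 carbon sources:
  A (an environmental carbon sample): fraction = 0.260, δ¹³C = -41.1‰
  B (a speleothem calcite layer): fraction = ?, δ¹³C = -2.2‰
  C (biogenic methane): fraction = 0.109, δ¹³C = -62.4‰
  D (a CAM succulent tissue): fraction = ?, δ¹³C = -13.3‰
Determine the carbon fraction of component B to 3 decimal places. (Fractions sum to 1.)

0.314

Let f_B and f_D be the unknown fractions; fractions sum to 1 so f_B + f_D = 0.631.
Mass balance: Σ fᵢ·δᵢ = δ_bulk ⇒ f_B·(-2.2) + f_D·(-13.3) = -22.4 − (-17.488) = -4.912
Substitute f_D = 0.631 − f_B:
f_B·(-2.2 − -13.3) = -4.912 − 0.631×(-13.3) = 3.480
f_B = 3.480 / 11.1 = 0.3135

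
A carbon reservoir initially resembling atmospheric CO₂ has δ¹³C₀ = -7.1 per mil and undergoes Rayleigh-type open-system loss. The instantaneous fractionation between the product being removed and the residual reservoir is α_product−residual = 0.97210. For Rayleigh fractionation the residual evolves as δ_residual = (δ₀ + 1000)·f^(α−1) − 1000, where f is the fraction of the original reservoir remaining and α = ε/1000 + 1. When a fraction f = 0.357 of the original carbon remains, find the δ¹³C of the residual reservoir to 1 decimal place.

Rayleigh residual: δ_res = (δ₀ + 1000)·f^(α−1) − 1000
α − 1 = -0.02790
f^(α−1) = 0.357^(-0.02790) = 1.029154
δ_res = (-7.1 + 1000) × 1.029154 − 1000 = 1021.847 − 1000 = 21.85 per mil

21.8 per mil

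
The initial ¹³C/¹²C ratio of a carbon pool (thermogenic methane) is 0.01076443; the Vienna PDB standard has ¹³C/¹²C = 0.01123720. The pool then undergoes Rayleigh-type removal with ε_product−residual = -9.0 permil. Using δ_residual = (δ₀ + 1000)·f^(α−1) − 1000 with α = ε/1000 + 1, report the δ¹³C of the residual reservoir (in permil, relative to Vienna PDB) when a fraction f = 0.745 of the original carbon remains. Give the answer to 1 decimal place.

δ₀ = (0.01076443/0.01123720 − 1)×1000 = (0.957928 − 1)×1000 = -42.072 permil
α − 1 = ε/1000 = -0.0090
f^(α−1) = 0.745^(-0.0090) = 1.002653
δ_res = (-42.072 + 1000) × 1.002653 − 1000 = 960.469 − 1000 = -39.53 permil

-39.5 permil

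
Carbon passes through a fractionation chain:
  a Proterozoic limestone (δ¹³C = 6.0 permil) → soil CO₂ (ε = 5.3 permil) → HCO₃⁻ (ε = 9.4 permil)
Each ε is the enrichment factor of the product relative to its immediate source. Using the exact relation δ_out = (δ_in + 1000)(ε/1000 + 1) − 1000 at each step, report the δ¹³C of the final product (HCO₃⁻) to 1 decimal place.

20.8 permil

step 1: δ = (6.00 + 1000)·(5.3/1000 + 1) − 1000 = 11.33 permil
step 2: δ = (11.33 + 1000)·(9.4/1000 + 1) − 1000 = 20.84 permil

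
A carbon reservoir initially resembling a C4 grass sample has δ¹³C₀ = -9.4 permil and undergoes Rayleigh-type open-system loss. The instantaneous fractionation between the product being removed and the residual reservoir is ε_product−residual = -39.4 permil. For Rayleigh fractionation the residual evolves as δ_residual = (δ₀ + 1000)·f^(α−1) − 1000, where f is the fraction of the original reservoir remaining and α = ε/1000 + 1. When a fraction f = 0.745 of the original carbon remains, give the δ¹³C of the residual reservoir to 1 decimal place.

Rayleigh residual: δ_res = (δ₀ + 1000)·f^(α−1) − 1000
α = ε/1000 + 1 = 0.96060, so α − 1 = -0.03940
f^(α−1) = 0.745^(-0.03940) = 1.011666
δ_res = (-9.4 + 1000) × 1.011666 − 1000 = 1002.156 − 1000 = 2.16 permil

2.2 permil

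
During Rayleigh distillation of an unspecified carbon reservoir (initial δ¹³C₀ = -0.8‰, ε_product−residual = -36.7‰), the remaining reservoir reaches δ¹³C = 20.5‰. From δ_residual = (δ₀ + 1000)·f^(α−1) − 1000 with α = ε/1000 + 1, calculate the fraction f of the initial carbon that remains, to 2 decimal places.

0.56

α − 1 = ε/1000 = -0.0367
(δ_res + 1000)/(δ₀ + 1000) = (20.5 + 1000)/(-0.8 + 1000) = 1020.5/999.2 = 1.021317
f = 1.021317^(1/-0.0367) = exp(ln(1.021317)/-0.0367) = exp(0.02109/-0.0367)
f = exp(-0.5747) = 0.5629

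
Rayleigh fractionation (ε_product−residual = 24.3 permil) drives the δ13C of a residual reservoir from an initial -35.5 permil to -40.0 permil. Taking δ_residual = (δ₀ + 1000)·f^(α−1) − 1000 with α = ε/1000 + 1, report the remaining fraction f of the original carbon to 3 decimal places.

α − 1 = ε/1000 = 0.0243
(δ_res + 1000)/(δ₀ + 1000) = (-40.0 + 1000)/(-35.5 + 1000) = 960.0/964.5 = 0.995334
f = 0.995334^(1/0.0243) = exp(ln(0.995334)/0.0243) = exp(-0.00468/0.0243)
f = exp(-0.1925) = 0.8249

0.825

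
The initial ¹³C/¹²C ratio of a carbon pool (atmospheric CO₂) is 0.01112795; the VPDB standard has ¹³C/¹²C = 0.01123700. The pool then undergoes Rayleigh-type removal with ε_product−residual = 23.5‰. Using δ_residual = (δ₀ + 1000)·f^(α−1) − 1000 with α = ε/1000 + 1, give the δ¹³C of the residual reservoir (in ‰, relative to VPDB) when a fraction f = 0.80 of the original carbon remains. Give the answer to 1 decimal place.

-14.9‰

δ₀ = (0.01112795/0.01123700 − 1)×1000 = (0.990295 − 1)×1000 = -9.705‰
α − 1 = ε/1000 = 0.0235
f^(α−1) = 0.80^(0.0235) = 0.994770
δ_res = (-9.705 + 1000) × 0.994770 − 1000 = 985.116 − 1000 = -14.88‰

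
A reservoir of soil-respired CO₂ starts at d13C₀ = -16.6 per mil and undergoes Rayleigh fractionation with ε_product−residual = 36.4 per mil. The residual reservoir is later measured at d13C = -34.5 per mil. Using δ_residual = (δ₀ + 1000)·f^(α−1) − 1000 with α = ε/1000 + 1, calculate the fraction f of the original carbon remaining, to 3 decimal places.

0.604

α − 1 = ε/1000 = 0.0364
(δ_res + 1000)/(δ₀ + 1000) = (-34.5 + 1000)/(-16.6 + 1000) = 965.5/983.4 = 0.981798
f = 0.981798^(1/0.0364) = exp(ln(0.981798)/0.0364) = exp(-0.01837/0.0364)
f = exp(-0.5047) = 0.6037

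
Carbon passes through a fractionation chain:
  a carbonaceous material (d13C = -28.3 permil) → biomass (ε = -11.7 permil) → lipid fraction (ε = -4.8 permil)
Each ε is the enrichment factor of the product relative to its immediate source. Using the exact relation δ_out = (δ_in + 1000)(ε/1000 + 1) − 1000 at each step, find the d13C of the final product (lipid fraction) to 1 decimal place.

step 1: δ = (-28.30 + 1000)·(-11.7/1000 + 1) − 1000 = -39.67 permil
step 2: δ = (-39.67 + 1000)·(-4.8/1000 + 1) − 1000 = -44.28 permil

-44.3 permil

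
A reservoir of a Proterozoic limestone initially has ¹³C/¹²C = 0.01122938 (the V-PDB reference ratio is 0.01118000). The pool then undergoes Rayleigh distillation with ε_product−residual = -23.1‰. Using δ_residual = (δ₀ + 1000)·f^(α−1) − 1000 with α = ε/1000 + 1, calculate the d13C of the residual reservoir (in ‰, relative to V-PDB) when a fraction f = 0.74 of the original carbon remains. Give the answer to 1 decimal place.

δ₀ = (0.01122938/0.01118000 − 1)×1000 = (1.004417 − 1)×1000 = 4.417‰
α − 1 = ε/1000 = -0.0231
f^(α−1) = 0.74^(-0.0231) = 1.006980
δ_res = (4.417 + 1000) × 1.006980 − 1000 = 1011.427 − 1000 = 11.43‰

11.4‰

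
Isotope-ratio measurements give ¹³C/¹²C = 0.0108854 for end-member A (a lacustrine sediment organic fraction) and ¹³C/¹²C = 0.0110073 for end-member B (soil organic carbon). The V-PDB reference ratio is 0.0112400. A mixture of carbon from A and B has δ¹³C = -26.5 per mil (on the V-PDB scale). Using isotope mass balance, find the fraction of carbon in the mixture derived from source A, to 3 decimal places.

δ_A = (0.0108854/0.0112400 − 1)×1000 = (0.968452 − 1)×1000 = -31.548 per mil
δ_B = (0.0110073/0.0112400 − 1)×1000 = (0.979297 − 1)×1000 = -20.703 per mil
f_A = (δ_mix − δ_B)/(δ_A − δ_B) = (-26.5 − (-20.703))/(-31.548 − (-20.703))
f_A = -5.797 / -10.845 = 0.5345

0.535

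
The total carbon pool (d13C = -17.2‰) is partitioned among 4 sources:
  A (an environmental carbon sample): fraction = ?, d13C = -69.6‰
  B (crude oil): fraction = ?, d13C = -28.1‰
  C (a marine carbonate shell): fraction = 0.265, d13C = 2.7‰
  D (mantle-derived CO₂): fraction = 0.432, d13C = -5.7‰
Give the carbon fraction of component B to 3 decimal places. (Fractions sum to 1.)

0.136

Let f_B and f_A be the unknown fractions; fractions sum to 1 so f_B + f_A = 0.303.
Mass balance: Σ fᵢ·δᵢ = δ_bulk ⇒ f_B·(-28.1) + f_A·(-69.6) = -17.2 − (-1.747) = -15.453
Substitute f_A = 0.303 − f_B:
f_B·(-28.1 − -69.6) = -15.453 − 0.303×(-69.6) = 5.636
f_B = 5.636 / 41.5 = 0.1358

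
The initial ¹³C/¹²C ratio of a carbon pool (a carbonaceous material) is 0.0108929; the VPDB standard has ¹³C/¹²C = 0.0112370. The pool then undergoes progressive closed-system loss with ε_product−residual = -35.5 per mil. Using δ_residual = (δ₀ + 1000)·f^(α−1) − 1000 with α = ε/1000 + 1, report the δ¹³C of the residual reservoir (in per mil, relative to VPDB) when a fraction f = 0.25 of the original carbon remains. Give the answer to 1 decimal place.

δ₀ = (0.0108929/0.0112370 − 1)×1000 = (0.969378 − 1)×1000 = -30.622 per mil
α − 1 = ε/1000 = -0.0355
f^(α−1) = 0.25^(-0.0355) = 1.050445
δ_res = (-30.622 + 1000) × 1.050445 − 1000 = 1018.278 − 1000 = 18.28 per mil

18.3 per mil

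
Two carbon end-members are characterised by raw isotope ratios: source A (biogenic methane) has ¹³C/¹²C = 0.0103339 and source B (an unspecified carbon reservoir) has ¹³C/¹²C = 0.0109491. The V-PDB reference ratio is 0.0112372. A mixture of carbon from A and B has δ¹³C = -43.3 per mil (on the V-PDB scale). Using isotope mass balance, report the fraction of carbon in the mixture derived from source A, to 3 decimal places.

0.323

δ_A = (0.0103339/0.0112372 − 1)×1000 = (0.919615 − 1)×1000 = -80.385 per mil
δ_B = (0.0109491/0.0112372 − 1)×1000 = (0.974362 − 1)×1000 = -25.638 per mil
f_A = (δ_mix − δ_B)/(δ_A − δ_B) = (-43.3 − (-25.638))/(-80.385 − (-25.638))
f_A = -17.662 / -54.747 = 0.3226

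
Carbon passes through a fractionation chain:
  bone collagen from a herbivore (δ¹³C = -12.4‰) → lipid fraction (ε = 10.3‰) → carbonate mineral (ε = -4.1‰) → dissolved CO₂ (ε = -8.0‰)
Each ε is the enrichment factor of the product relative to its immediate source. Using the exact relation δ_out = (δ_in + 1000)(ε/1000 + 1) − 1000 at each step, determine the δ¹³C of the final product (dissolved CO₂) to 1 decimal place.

-14.3‰

step 1: δ = (-12.40 + 1000)·(10.3/1000 + 1) − 1000 = -2.23‰
step 2: δ = (-2.23 + 1000)·(-4.1/1000 + 1) − 1000 = -6.32‰
step 3: δ = (-6.32 + 1000)·(-8.0/1000 + 1) − 1000 = -14.27‰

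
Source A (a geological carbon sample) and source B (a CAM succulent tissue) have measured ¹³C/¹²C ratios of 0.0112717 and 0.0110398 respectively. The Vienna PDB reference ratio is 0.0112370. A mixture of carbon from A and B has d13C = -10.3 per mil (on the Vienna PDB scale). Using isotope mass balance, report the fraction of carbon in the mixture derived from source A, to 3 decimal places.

δ_A = (0.0112717/0.0112370 − 1)×1000 = (1.003088 − 1)×1000 = 3.088 per mil
δ_B = (0.0110398/0.0112370 − 1)×1000 = (0.982451 − 1)×1000 = -17.549 per mil
f_A = (δ_mix − δ_B)/(δ_A − δ_B) = (-10.3 − (-17.549))/(3.088 − (-17.549))
f_A = 7.249 / 20.637 = 0.3513

0.351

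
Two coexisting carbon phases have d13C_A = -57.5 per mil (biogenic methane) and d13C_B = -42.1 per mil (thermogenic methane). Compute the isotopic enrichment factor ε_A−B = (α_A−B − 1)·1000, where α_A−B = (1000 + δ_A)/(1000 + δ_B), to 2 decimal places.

α_A−B = (1000 + -57.5) / (1000 + -42.1) = 942.5 / 957.9 = 0.983923
ε_A−B = (0.983923 − 1) × 1000 = -16.077 per mil
(The approximation ε ≈ δ_A − δ_B would give -15.4 per mil.)

-16.08 per mil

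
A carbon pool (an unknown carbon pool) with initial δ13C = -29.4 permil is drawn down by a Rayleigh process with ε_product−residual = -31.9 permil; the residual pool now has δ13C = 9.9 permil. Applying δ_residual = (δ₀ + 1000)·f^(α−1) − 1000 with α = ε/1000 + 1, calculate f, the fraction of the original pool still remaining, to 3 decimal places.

0.288

α − 1 = ε/1000 = -0.0319
(δ_res + 1000)/(δ₀ + 1000) = (9.9 + 1000)/(-29.4 + 1000) = 1009.9/970.6 = 1.040490
f = 1.040490^(1/-0.0319) = exp(ln(1.040490)/-0.0319) = exp(0.03969/-0.0319)
f = exp(-1.2443) = 0.2882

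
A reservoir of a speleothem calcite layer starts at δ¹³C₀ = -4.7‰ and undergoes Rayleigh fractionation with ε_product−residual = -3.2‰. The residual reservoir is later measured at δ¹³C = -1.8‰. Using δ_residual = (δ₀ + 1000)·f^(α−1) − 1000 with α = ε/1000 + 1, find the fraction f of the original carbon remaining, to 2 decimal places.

0.40

α − 1 = ε/1000 = -0.0032
(δ_res + 1000)/(δ₀ + 1000) = (-1.8 + 1000)/(-4.7 + 1000) = 998.2/995.3 = 1.002914
f = 1.002914^(1/-0.0032) = exp(ln(1.002914)/-0.0032) = exp(0.00291/-0.0032)
f = exp(-0.9092) = 0.4028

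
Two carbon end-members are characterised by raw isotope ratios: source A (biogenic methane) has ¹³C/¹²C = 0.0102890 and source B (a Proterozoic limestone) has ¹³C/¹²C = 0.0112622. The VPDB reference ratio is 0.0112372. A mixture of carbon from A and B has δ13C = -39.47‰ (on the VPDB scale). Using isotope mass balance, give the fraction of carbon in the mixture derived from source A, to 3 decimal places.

δ_A = (0.0102890/0.0112372 − 1)×1000 = (0.915620 − 1)×1000 = -84.380‰
δ_B = (0.0112622/0.0112372 − 1)×1000 = (1.002225 − 1)×1000 = 2.225‰
f_A = (δ_mix − δ_B)/(δ_A − δ_B) = (-39.47 − (2.225))/(-84.380 − (2.225))
f_A = -41.695 / -86.605 = 0.4814

0.481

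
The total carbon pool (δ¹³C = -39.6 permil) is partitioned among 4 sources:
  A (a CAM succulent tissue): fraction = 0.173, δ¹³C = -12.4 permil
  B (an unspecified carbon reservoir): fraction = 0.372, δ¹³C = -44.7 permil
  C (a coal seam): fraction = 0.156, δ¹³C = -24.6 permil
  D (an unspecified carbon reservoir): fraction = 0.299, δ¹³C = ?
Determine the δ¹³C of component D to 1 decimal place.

-56.8 permil

Isotope mass balance: δ_bulk = Σ fᵢ·δᵢ.
-39.6 = 0.173×(-12.4) + 0.372×(-44.7) + 0.156×(-24.6) + 0.299×δ_D
0.299·δ_D = -39.6 − (-22.611) = -16.989
δ_D = -16.989 / 0.299 = -56.82 permil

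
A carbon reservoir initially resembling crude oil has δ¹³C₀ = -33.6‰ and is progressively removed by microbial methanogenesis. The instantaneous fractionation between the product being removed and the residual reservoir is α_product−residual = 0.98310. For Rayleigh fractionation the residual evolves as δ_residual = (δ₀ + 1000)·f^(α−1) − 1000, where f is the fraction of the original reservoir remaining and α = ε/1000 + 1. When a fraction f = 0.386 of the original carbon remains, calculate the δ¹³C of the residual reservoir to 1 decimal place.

Rayleigh residual: δ_res = (δ₀ + 1000)·f^(α−1) − 1000
α − 1 = -0.01690
f^(α−1) = 0.386^(-0.01690) = 1.016218
δ_res = (-33.6 + 1000) × 1.016218 − 1000 = 982.073 − 1000 = -17.93‰

-17.9‰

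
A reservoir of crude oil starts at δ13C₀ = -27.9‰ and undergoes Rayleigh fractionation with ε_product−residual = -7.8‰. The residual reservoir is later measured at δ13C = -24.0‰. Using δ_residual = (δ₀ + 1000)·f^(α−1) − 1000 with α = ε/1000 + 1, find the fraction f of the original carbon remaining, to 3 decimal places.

0.599

α − 1 = ε/1000 = -0.0078
(δ_res + 1000)/(δ₀ + 1000) = (-24.0 + 1000)/(-27.9 + 1000) = 976.0/972.1 = 1.004012
f = 1.004012^(1/-0.0078) = exp(ln(1.004012)/-0.0078) = exp(0.00400/-0.0078)
f = exp(-0.5133) = 0.5985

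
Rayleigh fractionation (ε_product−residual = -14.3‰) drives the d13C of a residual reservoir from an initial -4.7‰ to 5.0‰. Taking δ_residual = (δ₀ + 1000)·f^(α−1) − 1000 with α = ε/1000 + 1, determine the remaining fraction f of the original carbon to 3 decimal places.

0.508

α − 1 = ε/1000 = -0.0143
(δ_res + 1000)/(δ₀ + 1000) = (5.0 + 1000)/(-4.7 + 1000) = 1005.0/995.3 = 1.009746
f = 1.009746^(1/-0.0143) = exp(ln(1.009746)/-0.0143) = exp(0.00970/-0.0143)
f = exp(-0.6782) = 0.5075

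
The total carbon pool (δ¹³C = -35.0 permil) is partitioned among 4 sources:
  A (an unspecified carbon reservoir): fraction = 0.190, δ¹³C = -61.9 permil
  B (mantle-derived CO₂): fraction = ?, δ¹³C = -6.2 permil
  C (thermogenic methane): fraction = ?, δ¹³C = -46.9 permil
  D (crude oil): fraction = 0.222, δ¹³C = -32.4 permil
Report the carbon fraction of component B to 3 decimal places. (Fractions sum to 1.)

Let f_B and f_C be the unknown fractions; fractions sum to 1 so f_B + f_C = 0.588.
Mass balance: Σ fᵢ·δᵢ = δ_bulk ⇒ f_B·(-6.2) + f_C·(-46.9) = -35.0 − (-18.954) = -16.046
Substitute f_C = 0.588 − f_B:
f_B·(-6.2 − -46.9) = -16.046 − 0.588×(-46.9) = 11.531
f_B = 11.531 / 40.7 = 0.2833

0.283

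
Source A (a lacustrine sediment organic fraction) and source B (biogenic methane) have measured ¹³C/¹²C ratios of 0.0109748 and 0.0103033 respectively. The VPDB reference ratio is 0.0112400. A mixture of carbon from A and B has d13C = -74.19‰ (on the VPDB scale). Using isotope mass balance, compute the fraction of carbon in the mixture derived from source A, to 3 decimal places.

0.153

δ_A = (0.0109748/0.0112400 − 1)×1000 = (0.976406 − 1)×1000 = -23.594‰
δ_B = (0.0103033/0.0112400 − 1)×1000 = (0.916664 − 1)×1000 = -83.336‰
f_A = (δ_mix − δ_B)/(δ_A − δ_B) = (-74.19 − (-83.336))/(-23.594 − (-83.336))
f_A = 9.146 / 59.742 = 0.1531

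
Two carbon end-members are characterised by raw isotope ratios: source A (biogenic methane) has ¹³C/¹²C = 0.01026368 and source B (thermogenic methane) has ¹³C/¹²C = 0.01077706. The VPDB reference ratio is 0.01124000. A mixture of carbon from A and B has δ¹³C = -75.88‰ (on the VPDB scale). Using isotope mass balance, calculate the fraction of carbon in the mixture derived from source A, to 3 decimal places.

0.760

δ_A = (0.01026368/0.01124000 − 1)×1000 = (0.913139 − 1)×1000 = -86.861‰
δ_B = (0.01077706/0.01124000 − 1)×1000 = (0.958813 − 1)×1000 = -41.187‰
f_A = (δ_mix − δ_B)/(δ_A − δ_B) = (-75.88 − (-41.187))/(-86.861 − (-41.187))
f_A = -34.693 / -45.674 = 0.7596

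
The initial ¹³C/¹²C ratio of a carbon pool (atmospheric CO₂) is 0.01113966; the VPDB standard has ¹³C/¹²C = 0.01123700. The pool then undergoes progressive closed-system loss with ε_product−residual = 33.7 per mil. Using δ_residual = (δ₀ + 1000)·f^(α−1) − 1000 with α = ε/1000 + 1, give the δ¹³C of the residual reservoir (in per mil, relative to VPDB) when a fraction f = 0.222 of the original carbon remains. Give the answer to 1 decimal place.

δ₀ = (0.01113966/0.01123700 − 1)×1000 = (0.991338 − 1)×1000 = -8.662 per mil
α − 1 = ε/1000 = 0.0337
f^(α−1) = 0.222^(0.0337) = 0.950544
δ_res = (-8.662 + 1000) × 0.950544 − 1000 = 942.310 − 1000 = -57.69 per mil

-57.7 per mil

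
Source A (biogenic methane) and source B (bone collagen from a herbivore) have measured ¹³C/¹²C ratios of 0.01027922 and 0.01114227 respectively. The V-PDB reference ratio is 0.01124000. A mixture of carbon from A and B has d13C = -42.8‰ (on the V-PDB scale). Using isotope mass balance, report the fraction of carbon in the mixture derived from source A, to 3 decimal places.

0.444

δ_A = (0.01027922/0.01124000 − 1)×1000 = (0.914521 − 1)×1000 = -85.479‰
δ_B = (0.01114227/0.01124000 − 1)×1000 = (0.991305 − 1)×1000 = -8.695‰
f_A = (δ_mix − δ_B)/(δ_A − δ_B) = (-42.8 − (-8.695))/(-85.479 − (-8.695))
f_A = -34.105 / -76.784 = 0.4442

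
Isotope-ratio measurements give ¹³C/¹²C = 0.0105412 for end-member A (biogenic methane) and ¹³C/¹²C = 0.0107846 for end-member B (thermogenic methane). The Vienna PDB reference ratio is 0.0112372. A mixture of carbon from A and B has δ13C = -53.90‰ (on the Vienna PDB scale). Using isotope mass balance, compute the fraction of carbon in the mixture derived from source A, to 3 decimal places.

δ_A = (0.0105412/0.0112372 − 1)×1000 = (0.938063 − 1)×1000 = -61.937‰
δ_B = (0.0107846/0.0112372 − 1)×1000 = (0.959723 − 1)×1000 = -40.277‰
f_A = (δ_mix − δ_B)/(δ_A − δ_B) = (-53.90 − (-40.277))/(-61.937 − (-40.277))
f_A = -13.623 / -21.660 = 0.6289

0.629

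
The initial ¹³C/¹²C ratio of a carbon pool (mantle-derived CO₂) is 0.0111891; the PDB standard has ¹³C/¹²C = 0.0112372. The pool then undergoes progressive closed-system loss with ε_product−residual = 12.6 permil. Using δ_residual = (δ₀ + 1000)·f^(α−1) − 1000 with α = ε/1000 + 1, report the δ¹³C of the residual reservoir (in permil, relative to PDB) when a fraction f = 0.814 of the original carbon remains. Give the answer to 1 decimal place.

-6.9 permil

δ₀ = (0.0111891/0.0112372 − 1)×1000 = (0.995720 − 1)×1000 = -4.280 permil
α − 1 = ε/1000 = 0.0126
f^(α−1) = 0.814^(0.0126) = 0.997410
δ_res = (-4.280 + 1000) × 0.997410 − 1000 = 993.141 − 1000 = -6.86 permil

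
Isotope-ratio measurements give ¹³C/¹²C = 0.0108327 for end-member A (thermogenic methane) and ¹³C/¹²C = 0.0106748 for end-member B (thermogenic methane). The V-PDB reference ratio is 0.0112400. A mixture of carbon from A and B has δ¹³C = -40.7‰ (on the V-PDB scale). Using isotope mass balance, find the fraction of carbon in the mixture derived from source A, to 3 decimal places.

δ_A = (0.0108327/0.0112400 − 1)×1000 = (0.963763 − 1)×1000 = -36.237‰
δ_B = (0.0106748/0.0112400 − 1)×1000 = (0.949715 − 1)×1000 = -50.285‰
f_A = (δ_mix − δ_B)/(δ_A − δ_B) = (-40.7 − (-50.285))/(-36.237 − (-50.285))
f_A = 9.585 / 14.048 = 0.6823

0.682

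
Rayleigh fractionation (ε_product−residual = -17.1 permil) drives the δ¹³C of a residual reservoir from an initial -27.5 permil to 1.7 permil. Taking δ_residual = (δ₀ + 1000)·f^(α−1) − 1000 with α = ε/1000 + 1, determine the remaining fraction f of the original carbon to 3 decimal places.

0.177

α − 1 = ε/1000 = -0.0171
(δ_res + 1000)/(δ₀ + 1000) = (1.7 + 1000)/(-27.5 + 1000) = 1001.7/972.5 = 1.030026
f = 1.030026^(1/-0.0171) = exp(ln(1.030026)/-0.0171) = exp(0.02958/-0.0171)
f = exp(-1.7300) = 0.1773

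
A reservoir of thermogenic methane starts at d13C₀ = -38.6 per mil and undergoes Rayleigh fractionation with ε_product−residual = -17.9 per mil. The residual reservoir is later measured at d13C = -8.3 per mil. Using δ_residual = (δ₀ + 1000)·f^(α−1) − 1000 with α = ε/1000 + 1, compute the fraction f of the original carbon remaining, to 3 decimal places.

α − 1 = ε/1000 = -0.0179
(δ_res + 1000)/(δ₀ + 1000) = (-8.3 + 1000)/(-38.6 + 1000) = 991.7/961.4 = 1.031517
f = 1.031517^(1/-0.0179) = exp(ln(1.031517)/-0.0179) = exp(0.03103/-0.0179)
f = exp(-1.7335) = 0.1767

0.177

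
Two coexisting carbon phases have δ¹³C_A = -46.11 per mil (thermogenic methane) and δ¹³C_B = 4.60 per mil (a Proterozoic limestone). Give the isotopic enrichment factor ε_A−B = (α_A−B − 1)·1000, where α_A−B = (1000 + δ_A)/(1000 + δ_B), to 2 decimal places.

α_A−B = (1000 + -46.11) / (1000 + 4.60) = 953.89 / 1004.60 = 0.949522
ε_A−B = (0.949522 − 1) × 1000 = -50.478 per mil
(The approximation ε ≈ δ_A − δ_B would give -50.71 per mil.)

-50.48 per mil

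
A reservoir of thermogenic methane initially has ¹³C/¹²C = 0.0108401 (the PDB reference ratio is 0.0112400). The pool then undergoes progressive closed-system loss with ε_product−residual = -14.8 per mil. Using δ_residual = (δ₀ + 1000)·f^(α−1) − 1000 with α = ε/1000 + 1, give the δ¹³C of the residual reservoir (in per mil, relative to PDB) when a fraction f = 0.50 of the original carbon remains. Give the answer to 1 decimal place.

-25.6 per mil

δ₀ = (0.0108401/0.0112400 − 1)×1000 = (0.964422 − 1)×1000 = -35.578 per mil
α − 1 = ε/1000 = -0.0148
f^(α−1) = 0.50^(-0.0148) = 1.010311
δ_res = (-35.578 + 1000) × 1.010311 − 1000 = 974.366 − 1000 = -25.63 per mil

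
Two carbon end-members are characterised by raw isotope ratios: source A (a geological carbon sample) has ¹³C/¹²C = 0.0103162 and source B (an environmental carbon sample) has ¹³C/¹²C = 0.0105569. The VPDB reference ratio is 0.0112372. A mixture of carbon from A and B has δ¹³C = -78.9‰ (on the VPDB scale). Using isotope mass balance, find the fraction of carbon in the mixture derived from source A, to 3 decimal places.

0.857

δ_A = (0.0103162/0.0112372 − 1)×1000 = (0.918040 − 1)×1000 = -81.960‰
δ_B = (0.0105569/0.0112372 − 1)×1000 = (0.939460 − 1)×1000 = -60.540‰
f_A = (δ_mix − δ_B)/(δ_A − δ_B) = (-78.9 − (-60.540))/(-81.960 − (-60.540))
f_A = -18.360 / -21.420 = 0.8571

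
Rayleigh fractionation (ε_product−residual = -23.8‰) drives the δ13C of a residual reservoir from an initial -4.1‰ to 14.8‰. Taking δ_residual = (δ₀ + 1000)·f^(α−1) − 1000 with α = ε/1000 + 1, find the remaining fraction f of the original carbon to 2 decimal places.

0.45

α − 1 = ε/1000 = -0.0238
(δ_res + 1000)/(δ₀ + 1000) = (14.8 + 1000)/(-4.1 + 1000) = 1014.8/995.9 = 1.018978
f = 1.018978^(1/-0.0238) = exp(ln(1.018978)/-0.0238) = exp(0.01880/-0.0238)
f = exp(-0.7899) = 0.4539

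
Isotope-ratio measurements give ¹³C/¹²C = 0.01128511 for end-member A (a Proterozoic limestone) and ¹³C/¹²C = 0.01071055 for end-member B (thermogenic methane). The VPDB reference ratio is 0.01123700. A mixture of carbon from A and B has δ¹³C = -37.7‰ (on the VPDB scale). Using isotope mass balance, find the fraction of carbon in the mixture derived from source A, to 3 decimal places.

0.179

δ_A = (0.01128511/0.01123700 − 1)×1000 = (1.004281 − 1)×1000 = 4.281‰
δ_B = (0.01071055/0.01123700 − 1)×1000 = (0.953150 − 1)×1000 = -46.850‰
f_A = (δ_mix − δ_B)/(δ_A − δ_B) = (-37.7 − (-46.850))/(4.281 − (-46.850))
f_A = 9.150 / 51.131 = 0.1789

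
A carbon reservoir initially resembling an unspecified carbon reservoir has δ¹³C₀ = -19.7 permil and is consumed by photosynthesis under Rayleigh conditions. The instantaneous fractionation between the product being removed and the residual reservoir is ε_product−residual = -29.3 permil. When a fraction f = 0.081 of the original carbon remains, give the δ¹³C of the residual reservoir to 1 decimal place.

Rayleigh residual: δ_res = (δ₀ + 1000)·f^(α−1) − 1000
α = ε/1000 + 1 = 0.97070, so α − 1 = -0.02930
f^(α−1) = 0.081^(-0.02930) = 1.076419
δ_res = (-19.7 + 1000) × 1.076419 − 1000 = 1055.214 − 1000 = 55.21 permil

55.2 permil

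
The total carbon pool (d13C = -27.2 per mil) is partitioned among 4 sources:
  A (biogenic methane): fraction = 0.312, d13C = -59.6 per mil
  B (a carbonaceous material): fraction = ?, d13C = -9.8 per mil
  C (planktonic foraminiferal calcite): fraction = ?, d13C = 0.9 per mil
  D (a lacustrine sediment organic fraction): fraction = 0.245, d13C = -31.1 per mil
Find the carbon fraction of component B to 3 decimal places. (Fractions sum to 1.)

0.129

Let f_B and f_C be the unknown fractions; fractions sum to 1 so f_B + f_C = 0.443.
Mass balance: Σ fᵢ·δᵢ = δ_bulk ⇒ f_B·(-9.8) + f_C·(0.9) = -27.2 − (-26.215) = -0.985
Substitute f_C = 0.443 − f_B:
f_B·(-9.8 − 0.9) = -0.985 − 0.443×(0.9) = -1.384
f_B = -1.384 / -10.7 = 0.1293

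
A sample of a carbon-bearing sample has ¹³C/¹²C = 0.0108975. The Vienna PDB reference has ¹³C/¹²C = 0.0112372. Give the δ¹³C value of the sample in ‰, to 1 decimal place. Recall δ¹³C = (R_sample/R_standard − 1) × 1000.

-30.2‰

δ¹³C = (R_sample / R_standard − 1) × 1000
R_sample / R_standard = 0.0108975 / 0.0112372 = 0.969770
δ¹³C = (0.969770 − 1) × 1000 = -30.23‰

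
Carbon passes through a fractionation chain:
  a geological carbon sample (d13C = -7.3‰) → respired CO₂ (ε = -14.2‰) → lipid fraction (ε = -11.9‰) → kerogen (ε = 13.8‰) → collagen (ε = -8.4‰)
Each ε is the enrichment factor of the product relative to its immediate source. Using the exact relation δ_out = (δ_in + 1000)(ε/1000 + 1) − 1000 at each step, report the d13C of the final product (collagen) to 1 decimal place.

-27.9‰

step 1: δ = (-7.30 + 1000)·(-14.2/1000 + 1) − 1000 = -21.40‰
step 2: δ = (-21.40 + 1000)·(-11.9/1000 + 1) − 1000 = -33.04‰
step 3: δ = (-33.04 + 1000)·(13.8/1000 + 1) − 1000 = -19.70‰
step 4: δ = (-19.70 + 1000)·(-8.4/1000 + 1) − 1000 = -27.93‰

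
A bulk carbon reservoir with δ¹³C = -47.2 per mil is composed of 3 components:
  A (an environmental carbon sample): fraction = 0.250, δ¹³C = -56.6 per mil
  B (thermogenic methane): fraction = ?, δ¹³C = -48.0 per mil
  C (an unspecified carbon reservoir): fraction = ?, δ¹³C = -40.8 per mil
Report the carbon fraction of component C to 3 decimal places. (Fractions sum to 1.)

Let f_C and f_B be the unknown fractions; fractions sum to 1 so f_C + f_B = 0.750.
Mass balance: Σ fᵢ·δᵢ = δ_bulk ⇒ f_C·(-40.8) + f_B·(-48.0) = -47.2 − (-14.150) = -33.050
Substitute f_B = 0.750 − f_C:
f_C·(-40.8 − -48.0) = -33.050 − 0.750×(-48.0) = 2.950
f_C = 2.950 / 7.2 = 0.4097

0.410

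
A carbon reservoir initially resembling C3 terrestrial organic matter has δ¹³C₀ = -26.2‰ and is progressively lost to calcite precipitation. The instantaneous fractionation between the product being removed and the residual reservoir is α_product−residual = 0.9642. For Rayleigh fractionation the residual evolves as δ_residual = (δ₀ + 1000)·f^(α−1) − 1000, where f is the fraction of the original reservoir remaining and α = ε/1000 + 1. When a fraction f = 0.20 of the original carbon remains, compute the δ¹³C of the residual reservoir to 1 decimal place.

31.6‰

Rayleigh residual: δ_res = (δ₀ + 1000)·f^(α−1) − 1000
α − 1 = -0.03580
f^(α−1) = 0.20^(-0.03580) = 1.059310
δ_res = (-26.2 + 1000) × 1.059310 − 1000 = 1031.556 − 1000 = 31.56‰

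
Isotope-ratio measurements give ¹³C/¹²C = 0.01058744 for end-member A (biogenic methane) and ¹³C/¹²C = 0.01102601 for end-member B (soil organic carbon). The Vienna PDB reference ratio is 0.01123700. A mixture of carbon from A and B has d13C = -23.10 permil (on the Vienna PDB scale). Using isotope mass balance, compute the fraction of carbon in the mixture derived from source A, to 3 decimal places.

δ_A = (0.01058744/0.01123700 − 1)×1000 = (0.942195 − 1)×1000 = -57.805 permil
δ_B = (0.01102601/0.01123700 − 1)×1000 = (0.981224 − 1)×1000 = -18.776 permil
f_A = (δ_mix − δ_B)/(δ_A − δ_B) = (-23.10 − (-18.776))/(-57.805 − (-18.776))
f_A = -4.324 / -39.029 = 0.1108

0.111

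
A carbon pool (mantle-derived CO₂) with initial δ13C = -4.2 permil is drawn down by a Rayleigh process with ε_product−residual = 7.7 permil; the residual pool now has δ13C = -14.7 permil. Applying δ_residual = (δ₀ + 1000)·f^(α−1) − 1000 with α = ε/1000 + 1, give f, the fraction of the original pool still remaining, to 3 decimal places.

α − 1 = ε/1000 = 0.0077
(δ_res + 1000)/(δ₀ + 1000) = (-14.7 + 1000)/(-4.2 + 1000) = 985.3/995.8 = 0.989456
f = 0.989456^(1/0.0077) = exp(ln(0.989456)/0.0077) = exp(-0.01060/0.0077)
f = exp(-1.3767) = 0.2524

0.252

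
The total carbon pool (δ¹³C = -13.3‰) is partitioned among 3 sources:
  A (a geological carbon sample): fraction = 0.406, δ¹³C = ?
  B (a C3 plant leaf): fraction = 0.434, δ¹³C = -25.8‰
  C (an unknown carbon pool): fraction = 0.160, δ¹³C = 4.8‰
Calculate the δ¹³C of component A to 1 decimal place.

Isotope mass balance: δ_bulk = Σ fᵢ·δᵢ.
-13.3 = 0.406×δ_A + 0.434×(-25.8) + 0.160×(4.8)
0.406·δ_A = -13.3 − (-10.429) = -2.871
δ_A = -2.871 / 0.406 = -7.07‰

-7.1‰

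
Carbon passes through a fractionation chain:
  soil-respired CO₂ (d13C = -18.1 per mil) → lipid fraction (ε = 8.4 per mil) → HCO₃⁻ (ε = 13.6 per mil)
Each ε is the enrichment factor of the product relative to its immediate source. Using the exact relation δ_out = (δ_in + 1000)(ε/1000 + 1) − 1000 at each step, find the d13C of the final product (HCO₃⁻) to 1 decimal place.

3.6 per mil

step 1: δ = (-18.10 + 1000)·(8.4/1000 + 1) − 1000 = -9.85 per mil
step 2: δ = (-9.85 + 1000)·(13.6/1000 + 1) − 1000 = 3.61 per mil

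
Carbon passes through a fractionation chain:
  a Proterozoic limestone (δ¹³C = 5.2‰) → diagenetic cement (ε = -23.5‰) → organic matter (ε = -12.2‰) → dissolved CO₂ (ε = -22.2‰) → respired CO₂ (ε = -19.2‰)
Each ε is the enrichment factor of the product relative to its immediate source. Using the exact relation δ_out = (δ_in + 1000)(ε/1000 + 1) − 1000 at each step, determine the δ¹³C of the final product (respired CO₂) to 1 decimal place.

step 1: δ = (5.20 + 1000)·(-23.5/1000 + 1) − 1000 = -18.42‰
step 2: δ = (-18.42 + 1000)·(-12.2/1000 + 1) − 1000 = -30.40‰
step 3: δ = (-30.40 + 1000)·(-22.2/1000 + 1) − 1000 = -51.92‰
step 4: δ = (-51.92 + 1000)·(-19.2/1000 + 1) − 1000 = -70.13‰

-70.1‰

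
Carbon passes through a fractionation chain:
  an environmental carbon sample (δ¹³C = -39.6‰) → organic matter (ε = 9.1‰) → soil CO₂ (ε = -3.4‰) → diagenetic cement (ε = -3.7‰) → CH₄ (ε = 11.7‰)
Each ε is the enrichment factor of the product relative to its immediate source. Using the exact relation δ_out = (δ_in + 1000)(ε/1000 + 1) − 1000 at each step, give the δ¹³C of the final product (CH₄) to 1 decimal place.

step 1: δ = (-39.60 + 1000)·(9.1/1000 + 1) − 1000 = -30.86‰
step 2: δ = (-30.86 + 1000)·(-3.4/1000 + 1) − 1000 = -34.16‰
step 3: δ = (-34.16 + 1000)·(-3.7/1000 + 1) − 1000 = -37.73‰
step 4: δ = (-37.73 + 1000)·(11.7/1000 + 1) − 1000 = -26.47‰

-26.5‰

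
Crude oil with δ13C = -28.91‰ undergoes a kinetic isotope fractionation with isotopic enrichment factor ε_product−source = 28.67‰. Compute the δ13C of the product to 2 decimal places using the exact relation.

To first order, δ_product ≈ δ_source + ε = -0.24‰.
Exactly, δ_product = (δ_source + 1000)·(ε/1000 + 1) − 1000.
δ_product = (-28.91 + 1000) × (28.67/1000 + 1) − 1000
δ_product = -1.069‰

-1.07‰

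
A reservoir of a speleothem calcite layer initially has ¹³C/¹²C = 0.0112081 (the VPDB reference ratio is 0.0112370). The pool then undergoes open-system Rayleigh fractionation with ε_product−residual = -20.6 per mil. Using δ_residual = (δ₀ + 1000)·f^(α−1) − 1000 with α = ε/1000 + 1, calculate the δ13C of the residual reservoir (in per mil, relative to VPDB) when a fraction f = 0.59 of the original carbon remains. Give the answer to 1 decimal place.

8.3 per mil

δ₀ = (0.0112081/0.0112370 − 1)×1000 = (0.997428 − 1)×1000 = -2.572 per mil
α − 1 = ε/1000 = -0.0206
f^(α−1) = 0.59^(-0.0206) = 1.010929
δ_res = (-2.572 + 1000) × 1.010929 − 1000 = 1008.329 − 1000 = 8.33 per mil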